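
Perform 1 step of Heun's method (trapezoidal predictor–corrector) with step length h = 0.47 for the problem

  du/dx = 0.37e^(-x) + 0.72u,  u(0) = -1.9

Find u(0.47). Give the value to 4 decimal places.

-2.4810

Heun: k1 = f(x_n, u_n); k2 = f(x_n + h, u_n + h·k1); u_{n+1} = u_n + (h/2)·(k1 + k2).
x=0.000000, u=-1.900000:
  k1 = f(0.000000, -1.900000) = -0.998000
  k2 = f(0.470000, -2.369060) = -1.474472
  u ← -1.900000 + (0.47/2)·(-0.998000 + (-1.474472)) = -2.481031
u(0.47) ≈ -2.4810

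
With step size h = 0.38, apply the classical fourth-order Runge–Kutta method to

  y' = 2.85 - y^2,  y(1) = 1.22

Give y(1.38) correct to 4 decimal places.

1.5372

RK4: k1 = f(t_n, y_n); k2 = f(t_n + h/2, y_n + (h/2)·k1); k3 = f(t_n + h/2, y_n + (h/2)·k2); k4 = f(t_n + h, y_n + h·k3); y_{n+1} = y_n + (h/6)·(k1 + 2k2 + 2k3 + k4).
t=1.000000, y=1.220000:
  k1 = f(1.000000, 1.220000) = 1.361600
  k2 = f(1.190000, 1.478704) = 0.663434
  k3 = f(1.190000, 1.346053) = 1.038143
  k4 = f(1.380000, 1.614494) = 0.243409
  y ← 1.220000 + (0.38/6)·(k1 + 2k2 + 2k3 + k4) = 1.537184
y(1.38) ≈ 1.5372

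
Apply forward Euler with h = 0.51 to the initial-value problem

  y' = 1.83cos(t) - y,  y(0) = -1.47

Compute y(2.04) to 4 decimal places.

Euler: y_{n+1} = y_n + h·f(t_n, y_n).
t=0.000000, y=-1.470000: f=3.300000 → y ← -1.470000 + 0.51·3.300000 = 0.213000
t=0.510000, y=0.213000: f=1.384122 → y ← 0.213000 + 0.51·1.384122 = 0.918902
t=1.020000, y=0.918902: f=0.038857 → y ← 0.918902 + 0.51·0.038857 = 0.938720
t=1.530000, y=0.938720: f=-0.864083 → y ← 0.938720 + 0.51·(-0.864083) = 0.498037
y(2.04) ≈ 0.4980

0.4980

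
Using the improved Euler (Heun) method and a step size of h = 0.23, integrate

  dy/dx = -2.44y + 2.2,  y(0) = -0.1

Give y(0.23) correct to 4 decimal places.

Heun: k1 = f(x_n, y_n); k2 = f(x_n + h, y_n + h·k1); y_{n+1} = y_n + (h/2)·(k1 + k2).
x=0.000000, y=-0.100000:
  k1 = f(0.000000, -0.100000) = 2.444000
  k2 = f(0.230000, 0.462120) = 1.072427
  y ← -0.100000 + (0.23/2)·(2.444000 + 1.072427) = 0.304389
y(0.23) ≈ 0.3044

0.3044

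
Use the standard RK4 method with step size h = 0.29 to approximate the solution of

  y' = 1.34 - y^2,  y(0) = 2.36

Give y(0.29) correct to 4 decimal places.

1.6510

RK4: k1 = f(x_n, y_n); k2 = f(x_n + h/2, y_n + (h/2)·k1); k3 = f(x_n + h/2, y_n + (h/2)·k2); k4 = f(x_n + h, y_n + h·k3); y_{n+1} = y_n + (h/6)·(k1 + 2k2 + 2k3 + k4).
x=0.000000, y=2.360000:
  k1 = f(0.000000, 2.360000) = -4.229600
  k2 = f(0.145000, 1.746708) = -1.710989
  k3 = f(0.145000, 2.111907) = -3.120150
  k4 = f(0.290000, 1.455157) = -0.777481
  y ← 2.360000 + (0.29/6)·(k1 + 2k2 + 2k3 + k4) = 1.650981
y(0.29) ≈ 1.6510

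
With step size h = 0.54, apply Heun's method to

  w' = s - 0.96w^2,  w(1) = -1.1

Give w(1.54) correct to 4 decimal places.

-1.0932

Heun: k1 = f(s_n, w_n); k2 = f(s_n + h, w_n + h·k1); w_{n+1} = w_n + (h/2)·(k1 + k2).
s=1.000000, w=-1.100000:
  k1 = f(1.000000, -1.100000) = -0.161600
  k2 = f(1.540000, -1.187264) = 0.186788
  w ← -1.100000 + (0.54/2)·(-0.161600 + 0.186788) = -1.093199
w(1.54) ≈ -1.0932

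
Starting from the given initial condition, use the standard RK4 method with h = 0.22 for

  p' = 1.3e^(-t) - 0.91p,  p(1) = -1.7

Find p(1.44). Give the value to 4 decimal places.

RK4: k1 = f(t_n, p_n); k2 = f(t_n + h/2, p_n + (h/2)·k1); k3 = f(t_n + h/2, p_n + (h/2)·k2); k4 = f(t_n + h, p_n + h·k3); p_{n+1} = p_n + (h/6)·(k1 + 2k2 + 2k3 + k4).
t=1.000000, p=-1.700000:
  k1 = f(1.000000, -1.700000) = 2.025243
  k2 = f(1.110000, -1.477223) = 1.772700
  k3 = f(1.110000, -1.505003) = 1.797979
  k4 = f(1.220000, -1.304445) = 1.570844
  p ← -1.700000 + (0.22/6)·(k1 + 2k2 + 2k3 + k4) = -1.306294
t=1.220000, p=-1.306294:
  k1 = f(1.220000, -1.306294) = 1.572526
  k2 = f(1.330000, -1.133316) = 1.375138
  k3 = f(1.330000, -1.155029) = 1.394896
  k4 = f(1.440000, -0.999416) = 1.217475
  p ← -1.306294 + (0.22/6)·(k1 + 2k2 + 2k3 + k4) = -1.000858
p(1.44) ≈ -1.0009

-1.0009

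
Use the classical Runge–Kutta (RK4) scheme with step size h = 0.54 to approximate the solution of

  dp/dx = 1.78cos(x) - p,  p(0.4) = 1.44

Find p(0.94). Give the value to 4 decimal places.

1.4027

RK4: k1 = f(x_n, p_n); k2 = f(x_n + h/2, p_n + (h/2)·k1); k3 = f(x_n + h/2, p_n + (h/2)·k2); k4 = f(x_n + h, p_n + h·k3); p_{n+1} = p_n + (h/6)·(k1 + 2k2 + 2k3 + k4).
x=0.400000, p=1.440000:
  k1 = f(0.400000, 1.440000) = 0.199489
  k2 = f(0.670000, 1.493862) = -0.098659
  k3 = f(0.670000, 1.413362) = -0.018159
  k4 = f(0.940000, 1.430194) = -0.380371
  p ← 1.440000 + (0.54/6)·(k1 + 2k2 + 2k3 + k4) = 1.402693
p(0.94) ≈ 1.4027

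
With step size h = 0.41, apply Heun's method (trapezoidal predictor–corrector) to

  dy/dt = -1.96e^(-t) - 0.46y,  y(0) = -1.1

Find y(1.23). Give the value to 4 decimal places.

-1.6218

Heun: k1 = f(t_n, y_n); k2 = f(t_n + h, y_n + h·k1); y_{n+1} = y_n + (h/2)·(k1 + k2).
t=0.000000, y=-1.100000:
  k1 = f(0.000000, -1.100000) = -1.454000
  k2 = f(0.410000, -1.696140) = -0.520530
  y ← -1.100000 + (0.41/2)·(-1.454000 + (-0.520530)) = -1.504779
t=0.410000, y=-1.504779:
  k1 = f(0.410000, -1.504779) = -0.608556
  k2 = f(0.820000, -1.754287) = -0.056274
  y ← -1.504779 + (0.41/2)·(-0.608556 + (-0.056274)) = -1.641069
t=0.820000, y=-1.641069:
  k1 = f(0.820000, -1.641069) = -0.108354
  k2 = f(1.230000, -1.685494) = 0.202434
  y ← -1.641069 + (0.41/2)·(-0.108354 + 0.202434) = -1.621783
y(1.23) ≈ -1.6218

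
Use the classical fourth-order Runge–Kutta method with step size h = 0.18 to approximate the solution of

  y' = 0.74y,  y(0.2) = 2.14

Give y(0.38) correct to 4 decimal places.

2.4449

RK4: k1 = f(t_n, y_n); k2 = f(t_n + h/2, y_n + (h/2)·k1); k3 = f(t_n + h/2, y_n + (h/2)·k2); k4 = f(t_n + h, y_n + h·k3); y_{n+1} = y_n + (h/6)·(k1 + 2k2 + 2k3 + k4).
t=0.200000, y=2.140000:
  k1 = f(0.200000, 2.140000) = 1.583600
  k2 = f(0.290000, 2.282524) = 1.689068
  k3 = f(0.290000, 2.292016) = 1.696092
  k4 = f(0.380000, 2.445297) = 1.809519
  y ← 2.140000 + (0.18/6)·(k1 + 2k2 + 2k3 + k4) = 2.444903
y(0.38) ≈ 2.4449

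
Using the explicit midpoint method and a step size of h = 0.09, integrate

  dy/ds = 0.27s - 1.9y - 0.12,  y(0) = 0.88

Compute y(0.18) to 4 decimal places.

0.6121

Midpoint: k1 = f(s_n, y_n); k2 = f(s_n + h/2, y_n + (h/2)·k1); y_{n+1} = y_n + h·k2.
s=0.000000, y=0.880000:
  k1 = f(0.000000, 0.880000) = -1.792000
  k2 = f(0.045000, 0.799360) = -1.626634
  y ← 0.880000 + 0.09·(-1.626634) = 0.733603
s=0.090000, y=0.733603:
  k1 = f(0.090000, 0.733603) = -1.489546
  k2 = f(0.135000, 0.666573) = -1.350039
  y ← 0.733603 + 0.09·(-1.350039) = 0.612099
y(0.18) ≈ 0.6121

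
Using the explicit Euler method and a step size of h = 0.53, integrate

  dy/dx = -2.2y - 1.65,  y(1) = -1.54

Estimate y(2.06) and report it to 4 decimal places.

Euler: y_{n+1} = y_n + h·f(x_n, y_n).
x=1.000000, y=-1.540000: f=1.738000 → y ← -1.540000 + 0.53·1.738000 = -0.618860
x=1.530000, y=-0.618860: f=-0.288508 → y ← -0.618860 + 0.53·(-0.288508) = -0.771769
y(2.06) ≈ -0.7718

-0.7718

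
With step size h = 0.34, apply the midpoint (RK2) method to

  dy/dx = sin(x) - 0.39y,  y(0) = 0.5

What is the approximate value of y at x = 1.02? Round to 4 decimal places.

0.7606

Midpoint: k1 = f(x_n, y_n); k2 = f(x_n + h/2, y_n + (h/2)·k1); y_{n+1} = y_n + h·k2.
x=0.000000, y=0.500000:
  k1 = f(0.000000, 0.500000) = -0.195000
  k2 = f(0.170000, 0.466850) = -0.012889
  y ← 0.500000 + 0.34·(-0.012889) = 0.495618
x=0.340000, y=0.495618:
  k1 = f(0.340000, 0.495618) = 0.140196
  k2 = f(0.510000, 0.519451) = 0.285591
  y ← 0.495618 + 0.34·0.285591 = 0.592719
x=0.680000, y=0.592719:
  k1 = f(0.680000, 0.592719) = 0.397633
  k2 = f(0.850000, 0.660316) = 0.493757
  y ← 0.592719 + 0.34·0.493757 = 0.760596
y(1.02) ≈ 0.7606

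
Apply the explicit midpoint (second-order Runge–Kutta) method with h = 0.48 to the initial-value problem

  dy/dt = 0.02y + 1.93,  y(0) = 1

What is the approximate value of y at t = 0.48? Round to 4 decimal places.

1.9405

Midpoint: k1 = f(t_n, y_n); k2 = f(t_n + h/2, y_n + (h/2)·k1); y_{n+1} = y_n + h·k2.
t=0.000000, y=1.000000:
  k1 = f(0.000000, 1.000000) = 1.950000
  k2 = f(0.240000, 1.468000) = 1.959360
  y ← 1.000000 + 0.48·1.959360 = 1.940493
y(0.48) ≈ 1.9405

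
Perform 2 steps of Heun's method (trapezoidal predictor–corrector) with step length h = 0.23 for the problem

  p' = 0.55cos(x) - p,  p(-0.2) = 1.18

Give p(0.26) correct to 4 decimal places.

Heun: k1 = f(x_n, p_n); k2 = f(x_n + h, p_n + h·k1); p_{n+1} = p_n + (h/2)·(k1 + k2).
x=-0.200000, p=1.180000:
  k1 = f(-0.200000, 1.180000) = -0.640963
  k2 = f(0.030000, 1.032578) = -0.482826
  p ← 1.180000 + (0.23/2)·(-0.640963 + (-0.482826)) = 1.050764
x=0.030000, p=1.050764:
  k1 = f(0.030000, 1.050764) = -0.501012
  k2 = f(0.260000, 0.935532) = -0.404017
  p ← 1.050764 + (0.23/2)·(-0.501012 + (-0.404017)) = 0.946686
p(0.26) ≈ 0.9467

0.9467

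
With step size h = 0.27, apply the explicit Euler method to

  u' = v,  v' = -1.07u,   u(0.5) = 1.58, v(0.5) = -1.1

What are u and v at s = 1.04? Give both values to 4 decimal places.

0.8628, -1.9271

Euler on (u,v): u_{n+1} = u_n + h·u', v_{n+1} = v_n + h·v'.
0.500000: (1.580000, -1.100000); f=(-1.100000, -1.690600) → (1.283000, -1.556462)
0.770000: (1.283000, -1.556462); f=(-1.556462, -1.372810) → (0.862755, -1.927121)
(u(1.04), v(1.04)) ≈ (0.8628, -1.9271)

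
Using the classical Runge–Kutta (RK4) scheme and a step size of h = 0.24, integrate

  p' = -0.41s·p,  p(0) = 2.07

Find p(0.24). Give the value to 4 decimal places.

RK4: k1 = f(s_n, p_n); k2 = f(s_n + h/2, p_n + (h/2)·k1); k3 = f(s_n + h/2, p_n + (h/2)·k2); k4 = f(s_n + h, p_n + h·k3); p_{n+1} = p_n + (h/6)·(k1 + 2k2 + 2k3 + k4).
s=0.000000, p=2.070000:
  k1 = f(0.000000, 2.070000) = 0.000000
  k2 = f(0.120000, 2.070000) = -0.101844
  k3 = f(0.120000, 2.057779) = -0.101243
  k4 = f(0.240000, 2.045702) = -0.201297
  p ← 2.070000 + (0.24/6)·(k1 + 2k2 + 2k3 + k4) = 2.045701
p(0.24) ≈ 2.0457

2.0457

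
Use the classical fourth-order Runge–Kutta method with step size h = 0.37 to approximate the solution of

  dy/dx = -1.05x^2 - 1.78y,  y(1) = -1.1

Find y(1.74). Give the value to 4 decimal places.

-1.2210

RK4: k1 = f(x_n, y_n); k2 = f(x_n + h/2, y_n + (h/2)·k1); k3 = f(x_n + h/2, y_n + (h/2)·k2); k4 = f(x_n + h, y_n + h·k3); y_{n+1} = y_n + (h/6)·(k1 + 2k2 + 2k3 + k4).
x=1.000000, y=-1.100000:
  k1 = f(1.000000, -1.100000) = 0.908000
  k2 = f(1.185000, -0.932020) = 0.184559
  k3 = f(1.185000, -1.065857) = 0.422788
  k4 = f(1.370000, -0.943568) = -0.291193
  y ← -1.100000 + (0.37/6)·(k1 + 2k2 + 2k3 + k4) = -0.987057
x=1.370000, y=-0.987057:
  k1 = f(1.370000, -0.987057) = -0.213783
  k2 = f(1.555000, -1.026607) = -0.711565
  k3 = f(1.555000, -1.118697) = -0.547646
  k4 = f(1.740000, -1.189686) = -1.061338
  y ← -0.987057 + (0.37/6)·(k1 + 2k2 + 2k3 + k4) = -1.220993
y(1.74) ≈ -1.2210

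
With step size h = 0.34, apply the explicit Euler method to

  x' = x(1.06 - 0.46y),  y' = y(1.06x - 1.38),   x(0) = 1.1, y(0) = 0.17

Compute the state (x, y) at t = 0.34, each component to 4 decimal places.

Euler on (x,y): x_{n+1} = x_n + h·x', y_{n+1} = y_n + h·y'.
0.000000: (1.100000, 0.170000); f=(1.079980, -0.036380) → (1.467193, 0.157631)
(x(0.34), y(0.34)) ≈ (1.4672, 0.1576)

1.4672, 0.1576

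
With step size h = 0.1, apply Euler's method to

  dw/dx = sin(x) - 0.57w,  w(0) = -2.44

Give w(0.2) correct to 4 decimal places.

-2.1598

Euler: w_{n+1} = w_n + h·f(x_n, w_n).
x=0.000000, w=-2.440000: f=1.390800 → w ← -2.440000 + 0.1·1.390800 = -2.300920
x=0.100000, w=-2.300920: f=1.411358 → w ← -2.300920 + 0.1·1.411358 = -2.159784
w(0.2) ≈ -2.1598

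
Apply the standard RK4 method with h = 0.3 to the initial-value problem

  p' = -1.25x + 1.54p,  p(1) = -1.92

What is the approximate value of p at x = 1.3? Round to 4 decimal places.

RK4: k1 = f(x_n, p_n); k2 = f(x_n + h/2, p_n + (h/2)·k1); k3 = f(x_n + h/2, p_n + (h/2)·k2); k4 = f(x_n + h, p_n + h·k3); p_{n+1} = p_n + (h/6)·(k1 + 2k2 + 2k3 + k4).
x=1.000000, p=-1.920000:
  k1 = f(1.000000, -1.920000) = -4.206800
  k2 = f(1.150000, -2.551020) = -5.366071
  k3 = f(1.150000, -2.724911) = -5.633862
  k4 = f(1.300000, -3.610159) = -7.184644
  p ← -1.920000 + (0.3/6)·(k1 + 2k2 + 2k3 + k4) = -3.589566
p(1.3) ≈ -3.5896

-3.5896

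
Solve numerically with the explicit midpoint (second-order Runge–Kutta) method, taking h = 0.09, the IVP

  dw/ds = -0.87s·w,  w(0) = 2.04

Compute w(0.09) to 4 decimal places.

2.0328

Midpoint: k1 = f(s_n, w_n); k2 = f(s_n + h/2, w_n + (h/2)·k1); w_{n+1} = w_n + h·k2.
s=0.000000, w=2.040000:
  k1 = f(0.000000, 2.040000) = 0.000000
  k2 = f(0.045000, 2.040000) = -0.079866
  w ← 2.040000 + 0.09·(-0.079866) = 2.032812
w(0.09) ≈ 2.0328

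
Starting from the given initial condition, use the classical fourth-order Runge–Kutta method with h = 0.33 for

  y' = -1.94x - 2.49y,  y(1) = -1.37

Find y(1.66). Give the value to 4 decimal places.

RK4: k1 = f(x_n, y_n); k2 = f(x_n + h/2, y_n + (h/2)·k1); k3 = f(x_n + h/2, y_n + (h/2)·k2); k4 = f(x_n + h, y_n + h·k3); y_{n+1} = y_n + (h/6)·(k1 + 2k2 + 2k3 + k4).
x=1.000000, y=-1.370000:
  k1 = f(1.000000, -1.370000) = 1.471300
  k2 = f(1.165000, -1.127236) = 0.546716
  k3 = f(1.165000, -1.279792) = 0.926582
  k4 = f(1.330000, -1.064228) = 0.069728
  y ← -1.370000 + (0.33/6)·(k1 + 2k2 + 2k3 + k4) = -1.123181
x=1.330000, y=-1.123181:
  k1 = f(1.330000, -1.123181) = 0.216520
  k2 = f(1.495000, -1.087455) = -0.192537
  k3 = f(1.495000, -1.154949) = -0.024476
  k4 = f(1.660000, -1.131258) = -0.403568
  y ← -1.123181 + (0.33/6)·(k1 + 2k2 + 2k3 + k4) = -1.157340
y(1.66) ≈ -1.1573

-1.1573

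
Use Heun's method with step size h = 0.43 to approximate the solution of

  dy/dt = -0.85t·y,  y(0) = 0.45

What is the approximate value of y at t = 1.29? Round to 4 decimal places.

0.2228

Heun: k1 = f(t_n, y_n); k2 = f(t_n + h, y_n + h·k1); y_{n+1} = y_n + (h/2)·(k1 + k2).
t=0.000000, y=0.450000:
  k1 = f(0.000000, 0.450000) = 0.000000
  k2 = f(0.430000, 0.450000) = -0.164475
  y ← 0.450000 + (0.43/2)·(0.000000 + (-0.164475)) = 0.414638
t=0.430000, y=0.414638:
  k1 = f(0.430000, 0.414638) = -0.151550
  k2 = f(0.860000, 0.349471) = -0.255464
  y ← 0.414638 + (0.43/2)·(-0.151550 + (-0.255464)) = 0.327130
t=0.860000, y=0.327130:
  k1 = f(0.860000, 0.327130) = -0.239132
  k2 = f(1.290000, 0.224303) = -0.245948
  y ← 0.327130 + (0.43/2)·(-0.239132 + (-0.245948)) = 0.222838
y(1.29) ≈ 0.2228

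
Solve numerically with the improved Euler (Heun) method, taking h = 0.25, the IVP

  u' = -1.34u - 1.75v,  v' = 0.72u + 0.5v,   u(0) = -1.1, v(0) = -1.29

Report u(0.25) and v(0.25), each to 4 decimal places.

Heun on (u,v): k1 = f(x_n, state_n); k2 = f(x_n + h, state_n + h·k1); state_{n+1} = state_n + (h/2)·(k1 + k2).
0.000000: (-1.100000, -1.290000)
  k1 = (3.731500, -1.437000)
  predictor → (-0.167125, -1.649250)
  k2 = (3.110135, -0.944955)
  → (-0.244796, -1.587744)
(u(0.25), v(0.25)) ≈ (-0.2448, -1.5877)

-0.2448, -1.5877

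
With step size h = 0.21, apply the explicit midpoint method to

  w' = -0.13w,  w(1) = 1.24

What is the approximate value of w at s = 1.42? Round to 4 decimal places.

Midpoint: k1 = f(s_n, w_n); k2 = f(s_n + h/2, w_n + (h/2)·k1); w_{n+1} = w_n + h·k2.
s=1.000000, w=1.240000:
  k1 = f(1.000000, 1.240000) = -0.161200
  k2 = f(1.105000, 1.223074) = -0.159000
  w ← 1.240000 + 0.21·(-0.159000) = 1.206610
s=1.210000, w=1.206610:
  k1 = f(1.210000, 1.206610) = -0.156859
  k2 = f(1.315000, 1.190140) = -0.154718
  w ← 1.206610 + 0.21·(-0.154718) = 1.174119
w(1.42) ≈ 1.1741

1.1741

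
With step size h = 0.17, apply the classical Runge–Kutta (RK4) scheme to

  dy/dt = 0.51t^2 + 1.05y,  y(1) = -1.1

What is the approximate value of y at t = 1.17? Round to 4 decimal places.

-1.2035

RK4: k1 = f(t_n, y_n); k2 = f(t_n + h/2, y_n + (h/2)·k1); k3 = f(t_n + h/2, y_n + (h/2)·k2); k4 = f(t_n + h, y_n + h·k3); y_{n+1} = y_n + (h/6)·(k1 + 2k2 + 2k3 + k4).
t=1.000000, y=-1.100000:
  k1 = f(1.000000, -1.100000) = -0.645000
  k2 = f(1.085000, -1.154825) = -0.612182
  k3 = f(1.085000, -1.152035) = -0.609252
  k4 = f(1.170000, -1.203573) = -0.565613
  y ← -1.100000 + (0.17/6)·(k1 + 2k2 + 2k3 + k4) = -1.203515
y(1.17) ≈ -1.2035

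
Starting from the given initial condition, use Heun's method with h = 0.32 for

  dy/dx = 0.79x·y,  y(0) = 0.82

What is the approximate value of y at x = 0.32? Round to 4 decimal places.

Heun: k1 = f(x_n, y_n); k2 = f(x_n + h, y_n + h·k1); y_{n+1} = y_n + (h/2)·(k1 + k2).
x=0.000000, y=0.820000:
  k1 = f(0.000000, 0.820000) = 0.000000
  k2 = f(0.320000, 0.820000) = 0.207296
  y ← 0.820000 + (0.32/2)·(0.000000 + 0.207296) = 0.853167
y(0.32) ≈ 0.8532

0.8532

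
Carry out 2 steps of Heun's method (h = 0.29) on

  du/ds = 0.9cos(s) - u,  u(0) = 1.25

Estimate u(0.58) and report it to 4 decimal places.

1.0686

Heun: k1 = f(s_n, u_n); k2 = f(s_n + h, u_n + h·k1); u_{n+1} = u_n + (h/2)·(k1 + k2).
s=0.000000, u=1.250000:
  k1 = f(0.000000, 1.250000) = -0.350000
  k2 = f(0.290000, 1.148500) = -0.286081
  u ← 1.250000 + (0.29/2)·(-0.350000 + (-0.286081)) = 1.157768
s=0.290000, u=1.157768:
  k1 = f(0.290000, 1.157768) = -0.295349
  k2 = f(0.580000, 1.072117) = -0.319301
  u ← 1.157768 + (0.29/2)·(-0.295349 + (-0.319301)) = 1.068644
u(0.58) ≈ 1.0686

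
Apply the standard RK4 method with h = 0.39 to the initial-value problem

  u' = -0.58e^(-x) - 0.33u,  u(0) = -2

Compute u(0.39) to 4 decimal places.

-1.9335

RK4: k1 = f(x_n, u_n); k2 = f(x_n + h/2, u_n + (h/2)·k1); k3 = f(x_n + h/2, u_n + (h/2)·k2); k4 = f(x_n + h, u_n + h·k3); u_{n+1} = u_n + (h/6)·(k1 + 2k2 + 2k3 + k4).
x=0.000000, u=-2.000000:
  k1 = f(0.000000, -2.000000) = 0.080000
  k2 = f(0.195000, -1.984400) = 0.177608
  k3 = f(0.195000, -1.965366) = 0.171327
  k4 = f(0.390000, -1.933183) = 0.245257
  u ← -2.000000 + (0.39/6)·(k1 + 2k2 + 2k3 + k4) = -1.933497
u(0.39) ≈ -1.9335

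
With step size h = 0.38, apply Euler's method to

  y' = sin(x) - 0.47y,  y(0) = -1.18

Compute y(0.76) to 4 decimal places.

-0.6552

Euler: y_{n+1} = y_n + h·f(x_n, y_n).
x=0.000000, y=-1.180000: f=0.554600 → y ← -1.180000 + 0.38·0.554600 = -0.969252
x=0.380000, y=-0.969252: f=0.826469 → y ← -0.969252 + 0.38·0.826469 = -0.655194
y(0.76) ≈ -0.6552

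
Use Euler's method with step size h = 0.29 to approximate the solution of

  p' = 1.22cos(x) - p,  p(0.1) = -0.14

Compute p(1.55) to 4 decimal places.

Euler: p_{n+1} = p_n + h·f(x_n, p_n).
x=0.100000, p=-0.140000: f=1.353905 → p ← -0.140000 + 0.29·1.353905 = 0.252632
x=0.390000, p=0.252632: f=0.875757 → p ← 0.252632 + 0.29·0.875757 = 0.506602
x=0.680000, p=0.506602: f=0.442037 → p ← 0.506602 + 0.29·0.442037 = 0.634793
x=0.970000, p=0.634793: f=0.054873 → p ← 0.634793 + 0.29·0.054873 = 0.650706
x=1.260000, p=0.650706: f=-0.277609 → p ← 0.650706 + 0.29·(-0.277609) = 0.570199
p(1.55) ≈ 0.5702

0.5702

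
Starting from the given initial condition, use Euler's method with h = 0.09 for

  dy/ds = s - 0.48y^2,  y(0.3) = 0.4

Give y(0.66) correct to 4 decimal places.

0.5234

Euler: y_{n+1} = y_n + h·f(s_n, y_n).
s=0.300000, y=0.400000: f=0.223200 → y ← 0.400000 + 0.09·0.223200 = 0.420088
s=0.390000, y=0.420088: f=0.305293 → y ← 0.420088 + 0.09·0.305293 = 0.447564
s=0.480000, y=0.447564: f=0.383849 → y ← 0.447564 + 0.09·0.383849 = 0.482111
s=0.570000, y=0.482111: f=0.458433 → y ← 0.482111 + 0.09·0.458433 = 0.523370
y(0.66) ≈ 0.5234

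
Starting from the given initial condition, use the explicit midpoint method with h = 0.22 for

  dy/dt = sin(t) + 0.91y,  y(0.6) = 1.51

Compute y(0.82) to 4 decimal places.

1.9984

Midpoint: k1 = f(t_n, y_n); k2 = f(t_n + h/2, y_n + (h/2)·k1); y_{n+1} = y_n + h·k2.
t=0.600000, y=1.510000:
  k1 = f(0.600000, 1.510000) = 1.938742
  k2 = f(0.710000, 1.723262) = 2.220002
  y ← 1.510000 + 0.22·2.220002 = 1.998400
y(0.82) ≈ 1.9984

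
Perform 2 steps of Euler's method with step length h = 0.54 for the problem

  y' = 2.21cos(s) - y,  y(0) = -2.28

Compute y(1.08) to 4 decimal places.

1.0901

Euler: y_{n+1} = y_n + h·f(s_n, y_n).
s=0.000000, y=-2.280000: f=4.490000 → y ← -2.280000 + 0.54·4.490000 = 0.144600
s=0.540000, y=0.144600: f=1.750936 → y ← 0.144600 + 0.54·1.750936 = 1.090106
y(1.08) ≈ 1.0901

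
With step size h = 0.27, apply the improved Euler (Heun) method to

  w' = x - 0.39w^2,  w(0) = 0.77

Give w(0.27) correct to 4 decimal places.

0.7489

Heun: k1 = f(x_n, w_n); k2 = f(x_n + h, w_n + h·k1); w_{n+1} = w_n + (h/2)·(k1 + k2).
x=0.000000, w=0.770000:
  k1 = f(0.000000, 0.770000) = -0.231231
  k2 = f(0.270000, 0.707568) = 0.074746
  w ← 0.770000 + (0.27/2)·(-0.231231 + 0.074746) = 0.748874
w(0.27) ≈ 0.7489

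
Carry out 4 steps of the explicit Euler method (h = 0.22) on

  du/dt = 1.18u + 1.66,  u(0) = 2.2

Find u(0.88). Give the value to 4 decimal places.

Euler: u_{n+1} = u_n + h·f(t_n, u_n).
t=0.000000, u=2.200000: f=4.256000 → u ← 2.200000 + 0.22·4.256000 = 3.136320
t=0.220000, u=3.136320: f=5.360858 → u ← 3.136320 + 0.22·5.360858 = 4.315709
t=0.440000, u=4.315709: f=6.752536 → u ← 4.315709 + 0.22·6.752536 = 5.801267
t=0.660000, u=5.801267: f=8.505495 → u ← 5.801267 + 0.22·8.505495 = 7.672475
u(0.88) ≈ 7.6725

7.6725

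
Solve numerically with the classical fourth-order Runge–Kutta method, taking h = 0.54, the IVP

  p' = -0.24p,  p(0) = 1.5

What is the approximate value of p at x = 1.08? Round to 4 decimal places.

RK4: k1 = f(x_n, p_n); k2 = f(x_n + h/2, p_n + (h/2)·k1); k3 = f(x_n + h/2, p_n + (h/2)·k2); k4 = f(x_n + h, p_n + h·k3); p_{n+1} = p_n + (h/6)·(k1 + 2k2 + 2k3 + k4).
x=0.000000, p=1.500000:
  k1 = f(0.000000, 1.500000) = -0.360000
  k2 = f(0.270000, 1.402800) = -0.336672
  k3 = f(0.270000, 1.409099) = -0.338184
  k4 = f(0.540000, 1.317381) = -0.316171
  p ← 1.500000 + (0.54/6)·(k1 + 2k2 + 2k3 + k4) = 1.317671
x=0.540000, p=1.317671:
  k1 = f(0.540000, 1.317671) = -0.316241
  k2 = f(0.810000, 1.232286) = -0.295749
  k3 = f(0.810000, 1.237818) = -0.297076
  k4 = f(1.080000, 1.157249) = -0.277740
  p ← 1.317671 + (0.54/6)·(k1 + 2k2 + 2k3 + k4) = 1.157504
p(1.08) ≈ 1.1575

1.1575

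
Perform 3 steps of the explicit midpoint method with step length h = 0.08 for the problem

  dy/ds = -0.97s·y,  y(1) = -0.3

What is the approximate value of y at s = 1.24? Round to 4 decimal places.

Midpoint: k1 = f(s_n, y_n); k2 = f(s_n + h/2, y_n + (h/2)·k1); y_{n+1} = y_n + h·k2.
s=1.000000, y=-0.300000:
  k1 = f(1.000000, -0.300000) = 0.291000
  k2 = f(1.040000, -0.288360) = 0.290898
  y ← -0.300000 + 0.08·0.290898 = -0.276728
s=1.080000, y=-0.276728:
  k1 = f(1.080000, -0.276728) = 0.289900
  k2 = f(1.120000, -0.265132) = 0.288040
  y ← -0.276728 + 0.08·0.288040 = -0.253685
s=1.160000, y=-0.253685:
  k1 = f(1.160000, -0.253685) = 0.285446
  k2 = f(1.200000, -0.242267) = 0.281999
  y ← -0.253685 + 0.08·0.281999 = -0.231125
y(1.24) ≈ -0.2311

-0.2311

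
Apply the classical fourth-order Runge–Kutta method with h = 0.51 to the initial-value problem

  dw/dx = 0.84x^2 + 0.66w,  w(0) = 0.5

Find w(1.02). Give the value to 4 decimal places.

RK4: k1 = f(x_n, w_n); k2 = f(x_n + h/2, w_n + (h/2)·k1); k3 = f(x_n + h/2, w_n + (h/2)·k2); k4 = f(x_n + h, w_n + h·k3); w_{n+1} = w_n + (h/6)·(k1 + 2k2 + 2k3 + k4).
x=0.000000, w=0.500000:
  k1 = f(0.000000, 0.500000) = 0.330000
  k2 = f(0.255000, 0.584150) = 0.440160
  k3 = f(0.255000, 0.612241) = 0.458700
  k4 = f(0.510000, 0.733937) = 0.702882
  w ← 0.500000 + (0.51/6)·(k1 + 2k2 + 2k3 + k4) = 0.740601
x=0.510000, w=0.740601:
  k1 = f(0.510000, 0.740601) = 0.707281
  k2 = f(0.765000, 0.920958) = 1.099421
  k3 = f(0.765000, 1.020954) = 1.165418
  k4 = f(1.020000, 1.334965) = 1.755013
  w ← 0.740601 + (0.51/6)·(k1 + 2k2 + 2k3 + k4) = 1.334919
w(1.02) ≈ 1.3349

1.3349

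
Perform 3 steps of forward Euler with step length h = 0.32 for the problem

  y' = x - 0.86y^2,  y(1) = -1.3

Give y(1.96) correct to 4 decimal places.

-1.7748

Euler: y_{n+1} = y_n + h·f(x_n, y_n).
x=1.000000, y=-1.300000: f=-0.453400 → y ← -1.300000 + 0.32·(-0.453400) = -1.445088
x=1.320000, y=-1.445088: f=-0.475920 → y ← -1.445088 + 0.32·(-0.475920) = -1.597382
x=1.640000, y=-1.597382: f=-0.554402 → y ← -1.597382 + 0.32·(-0.554402) = -1.774791
y(1.96) ≈ -1.7748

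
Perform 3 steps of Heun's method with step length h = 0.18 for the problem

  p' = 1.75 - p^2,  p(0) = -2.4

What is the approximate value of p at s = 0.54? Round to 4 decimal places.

Heun: k1 = f(s_n, p_n); k2 = f(s_n + h, p_n + h·k1); p_{n+1} = p_n + (h/2)·(k1 + k2).
s=0.000000, p=-2.400000:
  k1 = f(0.000000, -2.400000) = -4.010000
  k2 = f(0.180000, -3.121800) = -7.995635
  p ← -2.400000 + (0.18/2)·(-4.010000 + (-7.995635)) = -3.480507
s=0.180000, p=-3.480507:
  k1 = f(0.180000, -3.480507) = -10.363930
  k2 = f(0.360000, -5.346015) = -26.829872
  p ← -3.480507 + (0.18/2)·(-10.363930 + (-26.829872)) = -6.827949
s=0.360000, p=-6.827949:
  k1 = f(0.360000, -6.827949) = -44.870893
  k2 = f(0.540000, -14.904710) = -220.400382
  p ← -6.827949 + (0.18/2)·(-44.870893 + (-220.400382)) = -30.702364
p(0.54) ≈ -30.7024

-30.7024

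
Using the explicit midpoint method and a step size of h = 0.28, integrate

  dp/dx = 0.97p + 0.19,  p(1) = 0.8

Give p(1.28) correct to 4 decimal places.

1.1072

Midpoint: k1 = f(x_n, p_n); k2 = f(x_n + h/2, p_n + (h/2)·k1); p_{n+1} = p_n + h·k2.
x=1.000000, p=0.800000:
  k1 = f(1.000000, 0.800000) = 0.966000
  k2 = f(1.140000, 0.935240) = 1.097183
  p ← 0.800000 + 0.28·1.097183 = 1.107211
p(1.28) ≈ 1.1072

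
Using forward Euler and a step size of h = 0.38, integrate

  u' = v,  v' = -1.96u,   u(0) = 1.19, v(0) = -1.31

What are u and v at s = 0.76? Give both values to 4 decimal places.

Euler on (u,v): u_{n+1} = u_n + h·u', v_{n+1} = v_n + h·v'.
0.000000: (1.190000, -1.310000); f=(-1.310000, -2.332400) → (0.692200, -2.196312)
0.380000: (0.692200, -2.196312); f=(-2.196312, -1.356712) → (-0.142399, -2.711863)
(u(0.76), v(0.76)) ≈ (-0.1424, -2.7119)

-0.1424, -2.7119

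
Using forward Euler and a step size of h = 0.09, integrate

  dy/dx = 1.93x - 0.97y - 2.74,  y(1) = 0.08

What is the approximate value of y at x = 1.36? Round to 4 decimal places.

-0.1116

Euler: y_{n+1} = y_n + h·f(x_n, y_n).
x=1.000000, y=0.080000: f=-0.887600 → y ← 0.080000 + 0.09·(-0.887600) = 0.000116
x=1.090000, y=0.000116: f=-0.636413 → y ← 0.000116 + 0.09·(-0.636413) = -0.057161
x=1.180000, y=-0.057161: f=-0.407154 → y ← -0.057161 + 0.09·(-0.407154) = -0.093805
x=1.270000, y=-0.093805: f=-0.197909 → y ← -0.093805 + 0.09·(-0.197909) = -0.111617
y(1.36) ≈ -0.1116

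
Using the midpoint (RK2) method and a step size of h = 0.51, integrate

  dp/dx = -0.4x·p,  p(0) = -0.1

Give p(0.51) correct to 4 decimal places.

Midpoint: k1 = f(x_n, p_n); k2 = f(x_n + h/2, p_n + (h/2)·k1); p_{n+1} = p_n + h·k2.
x=0.000000, p=-0.100000:
  k1 = f(0.000000, -0.100000) = 0.000000
  k2 = f(0.255000, -0.100000) = 0.010200
  p ← -0.100000 + 0.51·0.010200 = -0.094798
p(0.51) ≈ -0.0948

-0.0948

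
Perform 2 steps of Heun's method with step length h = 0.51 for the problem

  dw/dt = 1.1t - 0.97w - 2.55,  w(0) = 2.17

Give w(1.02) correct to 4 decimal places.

Heun: k1 = f(t_n, w_n); k2 = f(t_n + h, w_n + h·k1); w_{n+1} = w_n + (h/2)·(k1 + k2).
t=0.000000, w=2.170000:
  k1 = f(0.000000, 2.170000) = -4.654900
  k2 = f(0.510000, -0.203999) = -1.791121
  w ← 2.170000 + (0.51/2)·(-4.654900 + (-1.791121)) = 0.526265
t=0.510000, w=0.526265:
  k1 = f(0.510000, 0.526265) = -2.499477
  k2 = f(1.020000, -0.748468) = -0.701986
  w ← 0.526265 + (0.51/2)·(-2.499477 + (-0.701986)) = -0.290108
w(1.02) ≈ -0.2901

-0.2901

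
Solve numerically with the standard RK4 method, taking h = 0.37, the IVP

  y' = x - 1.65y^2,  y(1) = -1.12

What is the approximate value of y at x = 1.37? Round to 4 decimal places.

-1.9590

RK4: k1 = f(x_n, y_n); k2 = f(x_n + h/2, y_n + (h/2)·k1); k3 = f(x_n + h/2, y_n + (h/2)·k2); k4 = f(x_n + h, y_n + h·k3); y_{n+1} = y_n + (h/6)·(k1 + 2k2 + 2k3 + k4).
x=1.000000, y=-1.120000:
  k1 = f(1.000000, -1.120000) = -1.069760
  k2 = f(1.185000, -1.317906) = -1.680844
  k3 = f(1.185000, -1.430956) = -2.193599
  k4 = f(1.370000, -1.931631) = -4.786480
  y ← -1.120000 + (0.37/6)·(k1 + 2k2 + 2k3 + k4) = -1.958983
y(1.37) ≈ -1.9590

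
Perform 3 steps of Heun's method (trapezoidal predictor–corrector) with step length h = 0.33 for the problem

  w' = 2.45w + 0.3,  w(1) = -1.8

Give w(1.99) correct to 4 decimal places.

Heun: k1 = f(t_n, w_n); k2 = f(t_n + h, w_n + h·k1); w_{n+1} = w_n + (h/2)·(k1 + k2).
t=1.000000, w=-1.800000:
  k1 = f(1.000000, -1.800000) = -4.110000
  k2 = f(1.330000, -3.156300) = -7.432935
  w ← -1.800000 + (0.33/2)·(-4.110000 + (-7.432935)) = -3.704584
t=1.330000, w=-3.704584:
  k1 = f(1.330000, -3.704584) = -8.776231
  k2 = f(1.660000, -6.600741) = -15.871815
  w ← -3.704584 + (0.33/2)·(-8.776231 + (-15.871815)) = -7.771512
t=1.660000, w=-7.771512:
  k1 = f(1.660000, -7.771512) = -18.740204
  k2 = f(1.990000, -13.955779) = -33.891659
  w ← -7.771512 + (0.33/2)·(-18.740204 + (-33.891659)) = -16.455769
w(1.99) ≈ -16.4558

-16.4558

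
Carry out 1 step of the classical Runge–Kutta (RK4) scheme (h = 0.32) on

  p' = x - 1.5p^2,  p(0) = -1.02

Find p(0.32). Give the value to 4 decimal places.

-1.8994

RK4: k1 = f(x_n, p_n); k2 = f(x_n + h/2, p_n + (h/2)·k1); k3 = f(x_n + h/2, p_n + (h/2)·k2); k4 = f(x_n + h, p_n + h·k3); p_{n+1} = p_n + (h/6)·(k1 + 2k2 + 2k3 + k4).
x=0.000000, p=-1.020000:
  k1 = f(0.000000, -1.020000) = -1.560600
  k2 = f(0.160000, -1.269696) = -2.258192
  k3 = f(0.160000, -1.381311) = -2.702029
  k4 = f(0.320000, -1.884649) = -5.007854
  p ← -1.020000 + (0.32/6)·(k1 + 2k2 + 2k3 + k4) = -1.899408
p(0.32) ≈ -1.8994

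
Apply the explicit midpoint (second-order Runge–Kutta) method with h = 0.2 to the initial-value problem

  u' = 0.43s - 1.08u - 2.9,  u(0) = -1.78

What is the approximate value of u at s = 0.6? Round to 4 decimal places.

-2.1447

Midpoint: k1 = f(s_n, u_n); k2 = f(s_n + h/2, u_n + (h/2)·k1); u_{n+1} = u_n + h·k2.
s=0.000000, u=-1.780000:
  k1 = f(0.000000, -1.780000) = -0.977600
  k2 = f(0.100000, -1.877760) = -0.829019
  u ← -1.780000 + 0.2·(-0.829019) = -1.945804
s=0.200000, u=-1.945804:
  k1 = f(0.200000, -1.945804) = -0.712532
  k2 = f(0.300000, -2.017057) = -0.592578
  u ← -1.945804 + 0.2·(-0.592578) = -2.064320
s=0.400000, u=-2.064320:
  k1 = f(0.400000, -2.064320) = -0.498535
  k2 = f(0.500000, -2.114173) = -0.401693
  u ← -2.064320 + 0.2·(-0.401693) = -2.144658
u(0.6) ≈ -2.1447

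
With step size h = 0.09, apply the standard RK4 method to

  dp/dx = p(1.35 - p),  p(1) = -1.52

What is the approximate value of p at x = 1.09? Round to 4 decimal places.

RK4: k1 = f(x_n, p_n); k2 = f(x_n + h/2, p_n + (h/2)·k1); k3 = f(x_n + h/2, p_n + (h/2)·k2); k4 = f(x_n + h, p_n + h·k3); p_{n+1} = p_n + (h/6)·(k1 + 2k2 + 2k3 + k4).
x=1.000000, p=-1.520000:
  k1 = f(1.000000, -1.520000) = -4.362400
  k2 = f(1.045000, -1.716308) = -5.262729
  k3 = f(1.045000, -1.756823) = -5.458137
  k4 = f(1.090000, -2.011232) = -6.760219
  p ← -1.520000 + (0.09/6)·(k1 + 2k2 + 2k3 + k4) = -2.008465
p(1.09) ≈ -2.0085

-2.0085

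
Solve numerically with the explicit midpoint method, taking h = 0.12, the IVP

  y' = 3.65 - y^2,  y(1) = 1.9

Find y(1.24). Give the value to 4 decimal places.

Midpoint: k1 = f(t_n, y_n); k2 = f(t_n + h/2, y_n + (h/2)·k1); y_{n+1} = y_n + h·k2.
t=1.000000, y=1.900000:
  k1 = f(1.000000, 1.900000) = 0.040000
  k2 = f(1.060000, 1.902400) = 0.030874
  y ← 1.900000 + 0.12·0.030874 = 1.903705
t=1.120000, y=1.903705:
  k1 = f(1.120000, 1.903705) = 0.025908
  k2 = f(1.180000, 1.905259) = 0.019987
  y ← 1.903705 + 0.12·0.019987 = 1.906103
y(1.24) ≈ 1.9061

1.9061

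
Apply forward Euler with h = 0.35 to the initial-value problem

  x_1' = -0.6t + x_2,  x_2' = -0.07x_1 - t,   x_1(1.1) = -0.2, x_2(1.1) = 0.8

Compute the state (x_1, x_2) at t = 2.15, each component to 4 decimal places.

Euler on (x_1,x_2): x_1_{n+1} = x_1_n + h·x_1', x_2_{n+1} = x_2_n + h·x_2'.
1.100000: (-0.200000, 0.800000); f=(0.140000, -1.086000) → (-0.151000, 0.419900)
1.450000: (-0.151000, 0.419900); f=(-0.450100, -1.439430) → (-0.308535, -0.083900)
1.800000: (-0.308535, -0.083900); f=(-1.163901, -1.778403) → (-0.715900, -0.706341)
(x_1(2.15), x_2(2.15)) ≈ (-0.7159, -0.7063)

-0.7159, -0.7063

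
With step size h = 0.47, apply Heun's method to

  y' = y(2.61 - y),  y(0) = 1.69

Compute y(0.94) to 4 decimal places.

Heun: k1 = f(x_n, y_n); k2 = f(x_n + h, y_n + h·k1); y_{n+1} = y_n + (h/2)·(k1 + k2).
x=0.000000, y=1.690000:
  k1 = f(0.000000, 1.690000) = 1.554800
  k2 = f(0.470000, 2.420756) = 0.458114
  y ← 1.690000 + (0.47/2)·(1.554800 + 0.458114) = 2.163035
x=0.470000, y=2.163035:
  k1 = f(0.470000, 2.163035) = 0.966801
  k2 = f(0.940000, 2.617431) = -0.019451
  y ← 2.163035 + (0.47/2)·(0.966801 + (-0.019451)) = 2.385662
y(0.94) ≈ 2.3857

2.3857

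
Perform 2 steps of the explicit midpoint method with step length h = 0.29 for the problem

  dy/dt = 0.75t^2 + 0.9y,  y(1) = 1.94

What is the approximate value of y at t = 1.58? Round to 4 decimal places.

Midpoint: k1 = f(t_n, y_n); k2 = f(t_n + h/2, y_n + (h/2)·k1); y_{n+1} = y_n + h·k2.
t=1.000000, y=1.940000:
  k1 = f(1.000000, 1.940000) = 2.496000
  k2 = f(1.145000, 2.301920) = 3.054997
  y ← 1.940000 + 0.29·3.054997 = 2.825949
t=1.290000, y=2.825949:
  k1 = f(1.290000, 2.825949) = 3.791429
  k2 = f(1.435000, 3.375706) = 4.582554
  y ← 2.825949 + 0.29·4.582554 = 4.154890
y(1.58) ≈ 4.1549

4.1549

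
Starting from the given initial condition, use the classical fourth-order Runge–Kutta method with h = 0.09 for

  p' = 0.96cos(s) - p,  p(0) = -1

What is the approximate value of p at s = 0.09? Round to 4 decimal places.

RK4: k1 = f(s_n, p_n); k2 = f(s_n + h/2, p_n + (h/2)·k1); k3 = f(s_n + h/2, p_n + (h/2)·k2); k4 = f(s_n + h, p_n + h·k3); p_{n+1} = p_n + (h/6)·(k1 + 2k2 + 2k3 + k4).
s=0.000000, p=-1.000000:
  k1 = f(0.000000, -1.000000) = 1.960000
  k2 = f(0.045000, -0.911800) = 1.870828
  k3 = f(0.045000, -0.915813) = 1.874841
  k4 = f(0.090000, -0.831264) = 1.787379
  p ← -1.000000 + (0.09/6)·(k1 + 2k2 + 2k3 + k4) = -0.831419
p(0.09) ≈ -0.8314

-0.8314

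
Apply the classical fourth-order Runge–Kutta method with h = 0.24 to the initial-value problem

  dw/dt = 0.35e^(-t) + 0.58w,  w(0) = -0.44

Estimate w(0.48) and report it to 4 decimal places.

RK4: k1 = f(t_n, w_n); k2 = f(t_n + h/2, w_n + (h/2)·k1); k3 = f(t_n + h/2, w_n + (h/2)·k2); k4 = f(t_n + h, w_n + h·k3); w_{n+1} = w_n + (h/6)·(k1 + 2k2 + 2k3 + k4).
t=0.000000, w=-0.440000:
  k1 = f(0.000000, -0.440000) = 0.094800
  k2 = f(0.120000, -0.428624) = 0.061820
  k3 = f(0.120000, -0.432582) = 0.059525
  k4 = f(0.240000, -0.425714) = 0.028406
  w ← -0.440000 + (0.24/6)·(k1 + 2k2 + 2k3 + k4) = -0.425364
t=0.240000, w=-0.425364:
  k1 = f(0.240000, -0.425364) = 0.028609
  k2 = f(0.360000, -0.421931) = -0.000533
  k3 = f(0.360000, -0.425428) = -0.002562
  k4 = f(0.480000, -0.425979) = -0.030494
  w ← -0.425364 + (0.24/6)·(k1 + 2k2 + 2k3 + k4) = -0.425687
w(0.48) ≈ -0.4257

-0.4257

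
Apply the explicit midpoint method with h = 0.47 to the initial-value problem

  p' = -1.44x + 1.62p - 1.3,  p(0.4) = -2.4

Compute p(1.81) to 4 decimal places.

Midpoint: k1 = f(x_n, p_n); k2 = f(x_n + h/2, p_n + (h/2)·k1); p_{n+1} = p_n + h·k2.
x=0.400000, p=-2.400000:
  k1 = f(0.400000, -2.400000) = -5.764000
  k2 = f(0.635000, -3.754540) = -8.296755
  p ← -2.400000 + 0.47·(-8.296755) = -6.299475
x=0.870000, p=-6.299475:
  k1 = f(0.870000, -6.299475) = -12.757949
  k2 = f(1.105000, -9.297593) = -17.953300
  p ← -6.299475 + 0.47·(-17.953300) = -14.737526
x=1.340000, p=-14.737526:
  k1 = f(1.340000, -14.737526) = -27.104392
  k2 = f(1.575000, -21.107058) = -37.761434
  p ← -14.737526 + 0.47·(-37.761434) = -32.485400
p(1.81) ≈ -32.4854

-32.4854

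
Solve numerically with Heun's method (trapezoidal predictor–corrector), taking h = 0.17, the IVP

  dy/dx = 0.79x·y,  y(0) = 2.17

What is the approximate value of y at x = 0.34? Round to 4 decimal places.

2.2711

Heun: k1 = f(x_n, y_n); k2 = f(x_n + h, y_n + h·k1); y_{n+1} = y_n + (h/2)·(k1 + k2).
x=0.000000, y=2.170000:
  k1 = f(0.000000, 2.170000) = 0.000000
  k2 = f(0.170000, 2.170000) = 0.291431
  y ← 2.170000 + (0.17/2)·(0.000000 + 0.291431) = 2.194772
x=0.170000, y=2.194772:
  k1 = f(0.170000, 2.194772) = 0.294758
  k2 = f(0.340000, 2.244880) = 0.602975
  y ← 2.194772 + (0.17/2)·(0.294758 + 0.602975) = 2.271079
y(0.34) ≈ 2.2711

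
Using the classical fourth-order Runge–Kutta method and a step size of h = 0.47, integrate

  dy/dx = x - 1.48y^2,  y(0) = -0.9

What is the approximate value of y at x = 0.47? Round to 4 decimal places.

-2.0911

RK4: k1 = f(x_n, y_n); k2 = f(x_n + h/2, y_n + (h/2)·k1); k3 = f(x_n + h/2, y_n + (h/2)·k2); k4 = f(x_n + h, y_n + h·k3); y_{n+1} = y_n + (h/6)·(k1 + 2k2 + 2k3 + k4).
x=0.000000, y=-0.900000:
  k1 = f(0.000000, -0.900000) = -1.198800
  k2 = f(0.235000, -1.181718) = -1.831757
  k3 = f(0.235000, -1.330463) = -2.384795
  k4 = f(0.470000, -2.020853) = -5.574096
  y ← -0.900000 + (0.47/6)·(k1 + 2k2 + 2k3 + k4) = -2.091137
y(0.47) ≈ -2.0911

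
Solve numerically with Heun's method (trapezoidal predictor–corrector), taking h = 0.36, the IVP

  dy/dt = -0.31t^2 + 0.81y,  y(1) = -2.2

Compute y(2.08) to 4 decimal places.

Heun: k1 = f(t_n, y_n); k2 = f(t_n + h, y_n + h·k1); y_{n+1} = y_n + (h/2)·(k1 + k2).
t=1.000000, y=-2.200000:
  k1 = f(1.000000, -2.200000) = -2.092000
  k2 = f(1.360000, -2.953120) = -2.965403
  y ← -2.200000 + (0.36/2)·(-2.092000 + (-2.965403)) = -3.110333
t=1.360000, y=-3.110333:
  k1 = f(1.360000, -3.110333) = -3.092745
  k2 = f(1.720000, -4.223721) = -4.338318
  y ← -3.110333 + (0.36/2)·(-3.092745 + (-4.338318)) = -4.447924
t=1.720000, y=-4.447924:
  k1 = f(1.720000, -4.447924) = -4.519922
  k2 = f(2.080000, -6.075096) = -6.262012
  y ← -4.447924 + (0.36/2)·(-4.519922 + (-6.262012)) = -6.388672
y(2.08) ≈ -6.3887

-6.3887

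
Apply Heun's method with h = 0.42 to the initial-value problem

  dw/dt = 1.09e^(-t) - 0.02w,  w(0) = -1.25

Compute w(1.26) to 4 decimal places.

-0.4390

Heun: k1 = f(t_n, w_n); k2 = f(t_n + h, w_n + h·k1); w_{n+1} = w_n + (h/2)·(k1 + k2).
t=0.000000, w=-1.250000:
  k1 = f(0.000000, -1.250000) = 1.115000
  k2 = f(0.420000, -0.781700) = 0.731815
  w ← -1.250000 + (0.42/2)·(1.115000 + 0.731815) = -0.862169
t=0.420000, w=-0.862169:
  k1 = f(0.420000, -0.862169) = 0.733424
  k2 = f(0.840000, -0.554131) = 0.481647
  w ← -0.862169 + (0.42/2)·(0.733424 + 0.481647) = -0.607004
t=0.840000, w=-0.607004:
  k1 = f(0.840000, -0.607004) = 0.482705
  k2 = f(1.260000, -0.404268) = 0.317268
  w ← -0.607004 + (0.42/2)·(0.482705 + 0.317268) = -0.439010
w(1.26) ≈ -0.4390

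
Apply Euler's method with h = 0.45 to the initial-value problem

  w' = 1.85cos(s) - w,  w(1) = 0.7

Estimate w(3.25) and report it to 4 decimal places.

-1.0945

Euler: w_{n+1} = w_n + h·f(s_n, w_n).
s=1.000000, w=0.700000: f=0.299559 → w ← 0.700000 + 0.45·0.299559 = 0.834802
s=1.450000, w=0.834802: f=-0.611872 → w ← 0.834802 + 0.45·(-0.611872) = 0.559459
s=1.900000, w=0.559459: f=-1.157545 → w ← 0.559459 + 0.45·(-1.157545) = 0.038564
s=2.350000, w=0.038564: f=-1.338583 → w ← 0.038564 + 0.45·(-1.338583) = -0.563798
s=2.800000, w=-0.563798: f=-1.179313 → w ← -0.563798 + 0.45·(-1.179313) = -1.094489
w(3.25) ≈ -1.0945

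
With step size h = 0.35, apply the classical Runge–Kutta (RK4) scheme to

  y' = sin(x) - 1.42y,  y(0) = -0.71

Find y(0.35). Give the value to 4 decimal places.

RK4: k1 = f(x_n, y_n); k2 = f(x_n + h/2, y_n + (h/2)·k1); k3 = f(x_n + h/2, y_n + (h/2)·k2); k4 = f(x_n + h, y_n + h·k3); y_{n+1} = y_n + (h/6)·(k1 + 2k2 + 2k3 + k4).
x=0.000000, y=-0.710000:
  k1 = f(0.000000, -0.710000) = 1.008200
  k2 = f(0.175000, -0.533565) = 0.931770
  k3 = f(0.175000, -0.546940) = 0.950763
  k4 = f(0.350000, -0.377233) = 0.878569
  y ← -0.710000 + (0.35/6)·(k1 + 2k2 + 2k3 + k4) = -0.380310
y(0.35) ≈ -0.3803

-0.3803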